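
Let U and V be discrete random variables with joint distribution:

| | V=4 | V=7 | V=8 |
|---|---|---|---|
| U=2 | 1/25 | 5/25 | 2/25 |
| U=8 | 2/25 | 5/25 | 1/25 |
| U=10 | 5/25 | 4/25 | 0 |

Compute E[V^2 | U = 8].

P(U = 8) = 8/25.
Σ V^2·P over the event = 16·(2/25) + 49·(5/25) + 64·(1/25) = 341/25.
E[V^2 | U = 8] = (341/25) / (8/25) = 341/8.

341/8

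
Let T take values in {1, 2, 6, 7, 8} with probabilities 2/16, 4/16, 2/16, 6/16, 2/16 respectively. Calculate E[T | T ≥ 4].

P(T ≥ 4) = 5/8.
Σ over the event: 6·1/8 + 7·3/8 + 8·1/8 = 35/8.
E[T | T ≥ 4] = (35/8) / (5/8) = 7.

7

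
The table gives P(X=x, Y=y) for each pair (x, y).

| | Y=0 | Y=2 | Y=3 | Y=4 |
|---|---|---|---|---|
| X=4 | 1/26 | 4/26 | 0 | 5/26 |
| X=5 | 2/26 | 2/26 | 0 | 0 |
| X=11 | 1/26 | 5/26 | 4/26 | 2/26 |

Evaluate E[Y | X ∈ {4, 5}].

P(X ∈ {4, 5}) = 7/13.
Σ Y·P over the event = 0·(1/26) + 2·(4/26) + 4·(5/26) + 0·(2/26) + 2·(2/26) = 16/13.
E[Y | X ∈ {4, 5}] = (16/13) / (7/13) = 16/7.

16/7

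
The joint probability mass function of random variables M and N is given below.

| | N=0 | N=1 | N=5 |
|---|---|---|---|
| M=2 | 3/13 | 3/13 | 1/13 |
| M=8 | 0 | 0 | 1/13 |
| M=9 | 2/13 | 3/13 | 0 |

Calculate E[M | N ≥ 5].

P(N ≥ 5) = 2/13.
Σ M·P over the event = 2·(1/13) + 8·(1/13) = 10/13.
E[M | N ≥ 5] = (10/13) / (2/13) = 5.

5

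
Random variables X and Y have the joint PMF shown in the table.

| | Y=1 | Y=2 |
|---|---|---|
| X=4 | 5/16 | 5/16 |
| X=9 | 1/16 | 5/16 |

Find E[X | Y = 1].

29/6

P(Y = 1) = 3/8.
Σ X·P over the event = 4·(5/16) + 9·(1/16) = 29/16.
E[X | Y = 1] = (29/16) / (3/8) = 29/6.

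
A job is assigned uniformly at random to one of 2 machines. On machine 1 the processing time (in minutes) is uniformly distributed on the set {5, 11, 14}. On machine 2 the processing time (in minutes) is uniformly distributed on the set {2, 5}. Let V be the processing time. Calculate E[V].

27/4

E[V | machine 1] = (5+11+14)/3 = 10.
E[V | machine 2] = (2+5)/2 = 7/2.
E[V] = (1/2)·(10) + (1/2)·(7/2) = 27/4.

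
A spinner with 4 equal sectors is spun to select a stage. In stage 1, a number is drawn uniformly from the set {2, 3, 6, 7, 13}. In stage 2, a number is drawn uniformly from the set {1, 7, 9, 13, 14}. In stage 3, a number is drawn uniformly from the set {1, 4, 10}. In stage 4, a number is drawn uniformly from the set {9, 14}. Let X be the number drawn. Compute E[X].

63/8

E[X | stage 1] = (2+3+6+7+13)/5 = 31/5.
E[X | stage 2] = (1+7+9+13+14)/5 = 44/5.
E[X | stage 3] = (1+4+10)/3 = 5.
E[X | stage 4] = (9+14)/2 = 23/2.
By the law of total expectation,
E[X] = (1/4)·(31/5) + (1/4)·(44/5) + (1/4)·(5) + (1/4)·(23/2) = 63/8.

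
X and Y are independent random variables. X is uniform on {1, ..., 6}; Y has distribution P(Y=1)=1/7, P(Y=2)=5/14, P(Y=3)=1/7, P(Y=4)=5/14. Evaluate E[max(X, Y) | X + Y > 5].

P(X + Y > 5) = 13/21.
Summing max(X,Y)·P(x,y) over outcomes with X + Y > 5 gives 62/21.
E[max(X, Y) | X + Y > 5] = (62/21) / (13/21) = 62/13.

62/13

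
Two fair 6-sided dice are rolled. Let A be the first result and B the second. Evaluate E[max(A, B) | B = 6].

6

P(B = 6) = 1/6.
Summing max(A,B)·P(x,y) over outcomes with B = 6 gives 1.
E[max(A, B) | B = 6] = (1) / (1/6) = 6.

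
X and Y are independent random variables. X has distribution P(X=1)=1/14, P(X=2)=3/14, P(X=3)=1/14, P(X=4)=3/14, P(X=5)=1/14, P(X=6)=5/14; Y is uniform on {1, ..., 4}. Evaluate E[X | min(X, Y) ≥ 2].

P(min(X, Y) ≥ 2) = 39/56.
Summing X·P(x,y) over outcomes with min(X, Y) ≥ 2 gives 3.
E[X | min(X, Y) ≥ 2] = (3) / (39/56) = 56/13.

56/13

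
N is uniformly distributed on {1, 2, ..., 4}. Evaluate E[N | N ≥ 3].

7/2

Given N ≥ 3, N is equally likely to be any of {3, 4}.
E[N | N ≥ 3] = (3 + 4) / 2 = 7/2.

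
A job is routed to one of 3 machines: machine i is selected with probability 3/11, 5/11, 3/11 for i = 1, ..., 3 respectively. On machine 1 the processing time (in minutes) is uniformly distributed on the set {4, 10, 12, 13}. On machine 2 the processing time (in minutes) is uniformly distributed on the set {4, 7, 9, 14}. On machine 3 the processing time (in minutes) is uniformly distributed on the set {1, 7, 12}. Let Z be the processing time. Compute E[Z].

367/44

E[Z | machine 1] = (4+10+12+13)/4 = 39/4.
E[Z | machine 2] = (4+7+9+14)/4 = 17/2.
E[Z | machine 3] = (1+7+12)/3 = 20/3.
By the law of total expectation,
E[Z] = (3/11)·(39/4) + (5/11)·(17/2) + (3/11)·(20/3) = 367/44.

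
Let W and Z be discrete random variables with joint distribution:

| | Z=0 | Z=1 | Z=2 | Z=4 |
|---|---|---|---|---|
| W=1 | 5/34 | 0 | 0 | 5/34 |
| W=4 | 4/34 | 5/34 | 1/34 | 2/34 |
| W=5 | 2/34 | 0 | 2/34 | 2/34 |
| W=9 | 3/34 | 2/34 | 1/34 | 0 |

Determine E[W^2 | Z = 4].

29/3

P(Z = 4) = 9/34.
Σ W^2·P over the event = 1·(5/34) + 16·(2/34) + 25·(2/34) = 87/34.
E[W^2 | Z = 4] = (87/34) / (9/34) = 29/3.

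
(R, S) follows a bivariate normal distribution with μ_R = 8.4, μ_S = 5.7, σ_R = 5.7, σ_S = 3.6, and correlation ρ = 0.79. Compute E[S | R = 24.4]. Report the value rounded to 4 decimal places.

The regression of S on R has slope ρ·σ_S/σ_R and passes through (μ_R, μ_S).
E[S | R=24.4] = 5.7 + (0.79)·(3.6/5.7)·(24.4 − (8.4)) = 5.7 + (0.49895)·(16) = 13.6832.

13.6832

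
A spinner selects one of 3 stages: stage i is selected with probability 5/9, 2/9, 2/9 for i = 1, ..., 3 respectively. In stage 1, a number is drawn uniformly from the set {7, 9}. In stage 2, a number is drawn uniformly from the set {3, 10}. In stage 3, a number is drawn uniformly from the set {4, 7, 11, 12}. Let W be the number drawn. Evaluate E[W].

E[W | stage 1] = (7+9)/2 = 8.
E[W | stage 2] = (3+10)/2 = 13/2.
E[W | stage 3] = (4+7+11+12)/4 = 17/2.
By the law of total expectation,
E[W] = (5/9)·(8) + (2/9)·(13/2) + (2/9)·(17/2) = 70/9.

70/9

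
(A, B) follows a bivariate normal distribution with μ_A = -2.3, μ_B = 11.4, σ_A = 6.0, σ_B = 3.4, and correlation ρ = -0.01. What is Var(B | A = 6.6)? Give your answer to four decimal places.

Var(B | A=x) = (1 − ρ²)·σ_B².
Var(B | A=6.6) = (3.4)²·(1 − (-0.01)²) = 11.56·0.9999 = 11.5588.

11.5588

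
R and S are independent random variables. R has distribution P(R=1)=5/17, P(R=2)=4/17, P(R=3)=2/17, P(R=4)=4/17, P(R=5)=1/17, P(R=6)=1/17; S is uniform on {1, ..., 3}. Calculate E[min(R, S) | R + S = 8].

5/2

P(R + S = 8) = 2/51.
Summing min(R,S)·P(x,y) over outcomes with R + S = 8 gives 5/51.
E[min(R, S) | R + S = 8] = (5/51) / (2/51) = 5/2.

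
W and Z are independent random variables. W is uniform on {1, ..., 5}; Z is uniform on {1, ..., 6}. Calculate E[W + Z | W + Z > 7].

P(W + Z > 7) = 1/3.
Summing (W+Z)·P(x,y) over outcomes with W + Z > 7 gives 3.
E[W + Z | W + Z > 7] = (3) / (1/3) = 9.

9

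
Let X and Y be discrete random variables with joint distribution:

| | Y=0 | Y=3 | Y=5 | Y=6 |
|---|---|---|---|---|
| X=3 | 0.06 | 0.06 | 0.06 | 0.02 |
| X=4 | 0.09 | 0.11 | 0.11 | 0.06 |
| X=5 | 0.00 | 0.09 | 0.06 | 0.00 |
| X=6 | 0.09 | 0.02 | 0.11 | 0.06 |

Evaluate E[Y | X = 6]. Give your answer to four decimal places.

P(X = 6) = 0.28.
Σ Y·P over the event = 0·(0.09) + 3·(0.02) + 5·(0.11) + 6·(0.06) = 0.97.
E[Y | X = 6] = (0.97) / (0.28) = 3.4643.

3.4643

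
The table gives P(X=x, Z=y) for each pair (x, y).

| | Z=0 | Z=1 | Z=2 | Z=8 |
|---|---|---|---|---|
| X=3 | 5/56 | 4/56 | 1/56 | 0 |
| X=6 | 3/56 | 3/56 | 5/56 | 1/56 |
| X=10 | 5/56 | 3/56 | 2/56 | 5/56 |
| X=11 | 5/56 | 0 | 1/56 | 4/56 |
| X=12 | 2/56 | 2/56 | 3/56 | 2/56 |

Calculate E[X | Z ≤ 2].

P(Z ≤ 2) = 11/14.
Summing X·P(X=x,Z=y) over the conditioning event gives 173/28.
E[X | Z ≤ 2] = (173/28) / (11/14) = 173/22.

173/22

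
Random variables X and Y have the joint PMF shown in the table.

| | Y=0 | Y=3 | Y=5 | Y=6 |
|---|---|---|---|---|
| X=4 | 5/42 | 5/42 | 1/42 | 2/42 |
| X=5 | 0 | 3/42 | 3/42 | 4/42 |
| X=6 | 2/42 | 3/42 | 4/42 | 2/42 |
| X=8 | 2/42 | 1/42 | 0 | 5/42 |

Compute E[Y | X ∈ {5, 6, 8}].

122/29

P(X ∈ {5, 6, 8}) = 29/42.
Summing Y·P(X=x,Y=y) over the conditioning event gives 61/21.
E[Y | X ∈ {5, 6, 8}] = (61/21) / (29/42) = 122/29.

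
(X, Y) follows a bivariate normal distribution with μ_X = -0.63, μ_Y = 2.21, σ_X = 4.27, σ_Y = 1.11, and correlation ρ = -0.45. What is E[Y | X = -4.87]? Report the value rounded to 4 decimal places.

For a bivariate normal, E[Y | X=x] = μ_Y + ρ·(σ_Y/σ_X)·(x − μ_X).
E[Y | X=-4.87] = 2.21 + (-0.45)·(1.11/4.27)·(-4.87 − (-0.63)) = 2.21 + (-0.11698)·(-4.24) = 2.7060.

2.7060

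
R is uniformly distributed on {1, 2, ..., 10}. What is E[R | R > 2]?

Given R > 2, R is equally likely to be any of {3, 4, 5, 6, 7, 8, 9, 10}.
E[R | R > 2] = (3 + 4 + 5 + 6 + 7 + 8 + 9 + 10) / 8 = 13/2.

13/2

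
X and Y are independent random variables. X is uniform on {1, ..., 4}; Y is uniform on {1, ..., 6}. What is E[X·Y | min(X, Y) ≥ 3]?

P(min(X, Y) ≥ 3) = 1/3.
Summing XY·P(x,y) over outcomes with min(X, Y) ≥ 3 gives 21/4.
E[X·Y | min(X, Y) ≥ 3] = (21/4) / (1/3) = 63/4.

63/4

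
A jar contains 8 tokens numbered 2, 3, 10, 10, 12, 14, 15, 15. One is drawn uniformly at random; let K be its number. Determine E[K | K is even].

P(K is even) = 5/8.
Σ over the event: 2·1/8 + 10·1/4 + 12·1/8 + 14·1/8 = 6.
E[K | K is even] = (6) / (5/8) = 48/5.

48/5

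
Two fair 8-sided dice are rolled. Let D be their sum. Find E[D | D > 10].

P(D > 10) = 21/64.
Σ over the event: 11·3/32 + 12·5/64 + 13·1/16 + 14·3/64 + 15·1/32 + 16·1/64 = 133/32.
E[D | D > 10] = (133/32) / (21/64) = 38/3.

38/3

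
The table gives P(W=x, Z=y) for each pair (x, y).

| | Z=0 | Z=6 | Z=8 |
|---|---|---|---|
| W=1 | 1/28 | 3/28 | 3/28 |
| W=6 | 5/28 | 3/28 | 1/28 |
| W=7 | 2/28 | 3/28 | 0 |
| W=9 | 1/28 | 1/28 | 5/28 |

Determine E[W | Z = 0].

6

P(Z = 0) = 9/28.
Σ W·P over the event = 1·(1/28) + 6·(5/28) + 7·(2/28) + 9·(1/28) = 27/14.
E[W | Z = 0] = (27/14) / (9/28) = 6.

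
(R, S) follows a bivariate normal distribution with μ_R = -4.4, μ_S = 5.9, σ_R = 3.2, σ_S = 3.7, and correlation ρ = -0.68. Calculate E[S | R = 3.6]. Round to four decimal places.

E[S | R=x] = μ_S + ρ(σ_S/σ_R)(x − μ_R) for jointly normal variables.
E[S | R=3.6] = 5.9 + (-0.68)·(3.7/3.2)·(3.6 − (-4.4)) = 5.9 + (-0.78625)·(8) = -0.3900.

-0.3900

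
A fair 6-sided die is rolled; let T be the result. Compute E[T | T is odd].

Given T is odd, T is equally likely to be any of {1, 3, 5}.
E[T | T is odd] = (1 + 3 + 5) / 3 = 3.

3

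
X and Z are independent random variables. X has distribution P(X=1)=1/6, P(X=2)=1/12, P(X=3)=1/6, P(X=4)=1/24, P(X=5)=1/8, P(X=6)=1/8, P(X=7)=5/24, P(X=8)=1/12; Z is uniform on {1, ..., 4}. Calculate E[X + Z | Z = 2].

13/2

P(Z = 2) = 1/4.
Summing (X+Z)·P(x,y) over outcomes with Z = 2 gives 13/8.
E[X + Z | Z = 2] = (13/8) / (1/4) = 13/2.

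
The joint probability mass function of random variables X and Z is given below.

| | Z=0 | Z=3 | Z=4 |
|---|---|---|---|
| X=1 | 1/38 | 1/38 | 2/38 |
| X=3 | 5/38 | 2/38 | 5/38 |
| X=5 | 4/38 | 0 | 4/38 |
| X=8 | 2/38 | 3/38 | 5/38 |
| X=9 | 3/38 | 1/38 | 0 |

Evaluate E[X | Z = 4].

77/16

P(Z = 4) = 8/19.
Summing X·P(X=x,Z=y) over the conditioning event gives 77/38.
E[X | Z = 4] = (77/38) / (8/19) = 77/16.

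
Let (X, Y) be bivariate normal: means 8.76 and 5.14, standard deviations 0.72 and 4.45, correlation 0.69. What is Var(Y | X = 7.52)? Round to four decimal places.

For a bivariate normal, Var(Y | X=x) = σ_Y²(1 − ρ²).
Var(Y | X=7.52) = (4.45)²·(1 − (0.69)²) = 19.8025·0.5239 = 10.3745.

10.3745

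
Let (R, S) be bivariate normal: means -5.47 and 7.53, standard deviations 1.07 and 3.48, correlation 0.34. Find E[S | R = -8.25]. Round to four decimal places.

E[S | R=x] = μ_S + ρ(σ_S/σ_R)(x − μ_R) for jointly normal variables.
E[S | R=-8.25] = 7.53 + (0.34)·(3.48/1.07)·(-8.25 − (-5.47)) = 7.53 + (1.1058)·(-2.78) = 4.4559.

4.4559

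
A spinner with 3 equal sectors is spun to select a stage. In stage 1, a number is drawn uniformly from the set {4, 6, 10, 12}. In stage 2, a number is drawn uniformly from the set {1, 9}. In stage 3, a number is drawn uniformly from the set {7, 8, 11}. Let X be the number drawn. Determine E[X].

65/9

E[X | stage 1] = (4+6+10+12)/4 = 8.
E[X | stage 2] = (1+9)/2 = 5.
E[X | stage 3] = (7+8+11)/3 = 26/3.
By the law of total expectation,
E[X] = (1/3)·(8) + (1/3)·(5) + (1/3)·(26/3) = 65/9.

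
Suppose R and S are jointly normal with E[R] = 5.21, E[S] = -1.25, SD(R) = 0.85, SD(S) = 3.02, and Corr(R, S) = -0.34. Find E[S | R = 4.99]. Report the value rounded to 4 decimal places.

For a bivariate normal, E[S | R=x] = μ_S + ρ·(σ_S/σ_R)·(x − μ_R).
E[S | R=4.99] = -1.25 + (-0.34)·(3.02/0.85)·(4.99 − (5.21)) = -1.25 + (-1.208)·(-0.22) = -0.9842.

-0.9842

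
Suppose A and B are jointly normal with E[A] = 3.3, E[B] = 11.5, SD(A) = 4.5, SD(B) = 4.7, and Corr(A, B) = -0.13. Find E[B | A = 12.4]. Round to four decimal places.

For a bivariate normal, E[B | A=x] = μ_B + ρ·(σ_B/σ_A)·(x − μ_A).
E[B | A=12.4] = 11.5 + (-0.13)·(4.7/4.5)·(12.4 − (3.3)) = 11.5 + (-0.13578)·(9.1) = 10.2644.

10.2644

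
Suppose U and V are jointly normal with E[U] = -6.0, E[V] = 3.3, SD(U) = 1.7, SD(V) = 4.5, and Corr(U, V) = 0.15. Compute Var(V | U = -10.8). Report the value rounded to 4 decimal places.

19.7944

Var(V | U=x) = (1 − ρ²)·σ_V².
Var(V | U=-10.8) = (4.5)²·(1 − (0.15)²) = 20.25·0.9775 = 19.7944.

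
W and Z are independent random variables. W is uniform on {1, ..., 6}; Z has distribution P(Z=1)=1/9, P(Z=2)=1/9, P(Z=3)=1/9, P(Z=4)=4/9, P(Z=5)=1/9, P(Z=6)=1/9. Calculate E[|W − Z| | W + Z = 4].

P(W + Z = 4) = 1/18.
Summing |W−Z|·P(x,y) over outcomes with W + Z = 4 gives 2/27.
E[|W − Z| | W + Z = 4] = (2/27) / (1/18) = 4/3.

4/3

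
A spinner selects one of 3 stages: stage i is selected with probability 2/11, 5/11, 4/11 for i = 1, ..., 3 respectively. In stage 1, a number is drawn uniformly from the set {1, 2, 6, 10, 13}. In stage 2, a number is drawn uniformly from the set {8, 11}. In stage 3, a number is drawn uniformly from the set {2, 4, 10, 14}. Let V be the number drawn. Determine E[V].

E[V | stage 1] = (1+2+6+10+13)/5 = 32/5.
E[V | stage 2] = (8+11)/2 = 19/2.
E[V | stage 3] = (2+4+10+14)/4 = 15/2.
By the law of total expectation,
E[V] = (2/11)·(32/5) + (5/11)·(19/2) + (4/11)·(15/2) = 903/110.

903/110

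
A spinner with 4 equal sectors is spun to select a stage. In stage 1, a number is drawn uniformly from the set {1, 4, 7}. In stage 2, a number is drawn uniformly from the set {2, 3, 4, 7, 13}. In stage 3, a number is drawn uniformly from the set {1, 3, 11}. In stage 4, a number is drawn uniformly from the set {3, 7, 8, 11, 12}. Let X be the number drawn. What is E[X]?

E[X | stage 1] = (1+4+7)/3 = 4.
E[X | stage 2] = (2+3+4+7+13)/5 = 29/5.
E[X | stage 3] = (1+3+11)/3 = 5.
E[X | stage 4] = (3+7+8+11+12)/5 = 41/5.
E[X] = (1/4)·(4) + (1/4)·(29/5) + (1/4)·(5) + (1/4)·(41/5) = 23/4.

23/4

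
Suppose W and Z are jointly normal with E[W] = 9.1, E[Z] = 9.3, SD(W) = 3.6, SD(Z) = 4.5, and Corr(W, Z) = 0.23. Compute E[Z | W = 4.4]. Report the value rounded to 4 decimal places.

The regression of Z on W has slope ρ·σ_Z/σ_W and passes through (μ_W, μ_Z).
E[Z | W=4.4] = 9.3 + (0.23)·(4.5/3.6)·(4.4 − (9.1)) = 9.3 + (0.2875)·(-4.7) = 7.9488.

7.9488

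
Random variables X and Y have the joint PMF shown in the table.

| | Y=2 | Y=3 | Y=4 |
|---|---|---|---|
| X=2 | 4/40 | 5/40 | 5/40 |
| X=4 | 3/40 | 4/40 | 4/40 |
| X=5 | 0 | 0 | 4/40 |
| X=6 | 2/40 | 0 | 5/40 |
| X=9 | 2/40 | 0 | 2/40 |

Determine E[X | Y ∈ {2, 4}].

144/31

P(Y ∈ {2, 4}) = 31/40.
Summing X·P(X=x,Y=y) over the conditioning event gives 18/5.
E[X | Y ∈ {2, 4}] = (18/5) / (31/40) = 144/31.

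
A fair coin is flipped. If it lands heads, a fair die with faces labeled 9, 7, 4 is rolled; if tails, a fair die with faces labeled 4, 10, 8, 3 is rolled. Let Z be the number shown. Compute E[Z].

E[Z | heads] = (9+7+4)/3 = 20/3.
E[Z | tails] = (4+10+8+3)/4 = 25/4.
E[Z] = (1/2)·(20/3) + (1/2)·(25/4) = 155/24.

155/24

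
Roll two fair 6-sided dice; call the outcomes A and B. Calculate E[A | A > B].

14/3

P(A > B) = 5/12.
Summing A·P(x,y) over outcomes with A > B gives 35/18.
E[A | A > B] = (35/18) / (5/12) = 14/3.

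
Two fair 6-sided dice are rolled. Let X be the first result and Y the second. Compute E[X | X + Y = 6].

3

P(X + Y = 6) = 5/36.
Summing X·P(x,y) over outcomes with X + Y = 6 gives 5/12.
E[X | X + Y = 6] = (5/12) / (5/36) = 3.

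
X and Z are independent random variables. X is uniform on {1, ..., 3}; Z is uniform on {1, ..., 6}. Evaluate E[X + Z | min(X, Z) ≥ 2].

Outcomes with min(X, Z) ≥ 2: (2,2), (2,3), (2,4), (2,5), (2,6), (3,2), (3,3), (3,4), (3,5), (3,6), each with probability 1/18.
E[X + Z | min(X, Z) ≥ 2] = (4 + 5 + 6 + 7 + 8 + 5 + 6 + 7 + 8 + 9) / 10 = 13/2.

13/2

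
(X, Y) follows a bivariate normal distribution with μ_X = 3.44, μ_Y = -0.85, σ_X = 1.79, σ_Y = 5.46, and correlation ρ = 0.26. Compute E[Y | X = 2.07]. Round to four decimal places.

For a bivariate normal, E[Y | X=x] = μ_Y + ρ·(σ_Y/σ_X)·(x − μ_X).
E[Y | X=2.07] = -0.85 + (0.26)·(5.46/1.79)·(2.07 − (3.44)) = -0.85 + (0.79307)·(-1.37) = -1.9365.

-1.9365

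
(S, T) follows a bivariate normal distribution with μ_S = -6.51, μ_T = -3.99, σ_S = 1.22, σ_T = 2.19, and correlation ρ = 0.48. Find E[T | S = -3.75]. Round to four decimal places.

The regression of T on S has slope ρ·σ_T/σ_S and passes through (μ_S, μ_T).
E[T | S=-3.75] = -3.99 + (0.48)·(2.19/1.22)·(-3.75 − (-6.51)) = -3.99 + (0.86164)·(2.76) = -1.6119.

-1.6119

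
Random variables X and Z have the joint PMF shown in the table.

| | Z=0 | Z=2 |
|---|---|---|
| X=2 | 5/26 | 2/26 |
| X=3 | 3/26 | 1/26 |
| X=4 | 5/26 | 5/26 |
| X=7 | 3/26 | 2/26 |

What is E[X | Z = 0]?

P(Z = 0) = 8/13.
Σ X·P over the event = 2·(5/26) + 3·(3/26) + 4·(5/26) + 7·(3/26) = 30/13.
E[X | Z = 0] = (30/13) / (8/13) = 15/4.

15/4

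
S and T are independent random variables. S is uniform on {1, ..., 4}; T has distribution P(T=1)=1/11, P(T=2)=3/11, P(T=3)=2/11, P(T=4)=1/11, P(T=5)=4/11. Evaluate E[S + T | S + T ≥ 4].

P(S + T ≥ 4) = 39/44.
Summing (S+T)·P(x,y) over outcomes with S + T ≥ 4 gives 61/11.
E[S + T | S + T ≥ 4] = (61/11) / (39/44) = 244/39.

244/39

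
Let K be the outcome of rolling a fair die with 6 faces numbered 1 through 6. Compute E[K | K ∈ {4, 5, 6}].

P(K ∈ {4, 5, 6}) = 1/2.
Σ over the event: 4·1/6 + 5·1/6 + 6·1/6 = 5/2.
E[K | K ∈ {4, 5, 6}] = (5/2) / (1/2) = 5.

5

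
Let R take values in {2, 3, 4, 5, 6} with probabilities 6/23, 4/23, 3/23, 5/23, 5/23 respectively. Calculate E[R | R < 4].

12/5

P(R < 4) = 10/23.
Σ over the event: 2·6/23 + 3·4/23 = 24/23.
E[R | R < 4] = (24/23) / (10/23) = 12/5.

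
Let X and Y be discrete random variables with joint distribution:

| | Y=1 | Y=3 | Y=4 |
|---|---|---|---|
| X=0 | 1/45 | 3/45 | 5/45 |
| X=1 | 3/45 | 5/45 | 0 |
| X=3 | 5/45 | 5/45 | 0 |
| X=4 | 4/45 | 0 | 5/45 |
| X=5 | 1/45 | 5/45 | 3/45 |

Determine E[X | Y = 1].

P(Y = 1) = 14/45.
Σ X·P over the event = 0·(1/45) + 1·(3/45) + 3·(5/45) + 4·(4/45) + 5·(1/45) = 13/15.
E[X | Y = 1] = (13/15) / (14/45) = 39/14.

39/14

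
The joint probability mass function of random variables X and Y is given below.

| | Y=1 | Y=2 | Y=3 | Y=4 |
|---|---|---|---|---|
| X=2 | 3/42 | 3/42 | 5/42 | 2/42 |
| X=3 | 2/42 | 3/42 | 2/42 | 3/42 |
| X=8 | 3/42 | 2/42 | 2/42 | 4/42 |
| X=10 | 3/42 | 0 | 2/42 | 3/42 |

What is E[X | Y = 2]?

31/8

P(Y = 2) = 4/21.
Σ X·P over the event = 2·(3/42) + 3·(3/42) + 8·(2/42) = 31/42.
E[X | Y = 2] = (31/42) / (4/21) = 31/8.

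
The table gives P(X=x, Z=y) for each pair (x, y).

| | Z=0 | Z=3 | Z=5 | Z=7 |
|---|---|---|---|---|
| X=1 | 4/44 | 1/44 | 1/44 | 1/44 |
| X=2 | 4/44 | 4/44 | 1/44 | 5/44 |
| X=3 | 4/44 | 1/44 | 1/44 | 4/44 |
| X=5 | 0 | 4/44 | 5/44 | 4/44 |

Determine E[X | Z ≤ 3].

P(Z ≤ 3) = 1/2.
Summing X·P(X=x,Z=y) over the conditioning event gives 14/11.
E[X | Z ≤ 3] = (14/11) / (1/2) = 28/11.

28/11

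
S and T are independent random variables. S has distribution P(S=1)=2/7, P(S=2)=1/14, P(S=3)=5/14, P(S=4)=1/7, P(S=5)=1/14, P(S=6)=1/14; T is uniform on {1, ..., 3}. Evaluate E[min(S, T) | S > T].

40/23

P(S > T) = 23/42.
Summing min(S,T)·P(x,y) over outcomes with S > T gives 20/21.
E[min(S, T) | S > T] = (20/21) / (23/42) = 40/23.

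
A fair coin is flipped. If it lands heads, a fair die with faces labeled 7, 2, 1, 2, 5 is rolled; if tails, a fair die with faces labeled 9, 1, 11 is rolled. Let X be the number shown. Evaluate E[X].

26/5

E[X | heads] = (7+2+1+2+5)/5 = 17/5.
E[X | tails] = (9+1+11)/3 = 7.
By the law of total expectation,
E[X] = (1/2)·(17/5) + (1/2)·(7) = 26/5.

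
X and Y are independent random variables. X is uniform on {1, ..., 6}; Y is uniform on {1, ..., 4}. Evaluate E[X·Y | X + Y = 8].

43/3

P(X + Y = 8) = 1/8.
Summing XY·P(x,y) over outcomes with X + Y = 8 gives 43/24.
E[X·Y | X + Y = 8] = (43/24) / (1/8) = 43/3.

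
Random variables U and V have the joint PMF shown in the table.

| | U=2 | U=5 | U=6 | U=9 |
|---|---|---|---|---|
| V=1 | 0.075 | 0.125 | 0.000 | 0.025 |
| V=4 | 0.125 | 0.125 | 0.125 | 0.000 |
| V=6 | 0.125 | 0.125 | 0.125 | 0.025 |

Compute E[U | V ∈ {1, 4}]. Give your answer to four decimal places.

P(V ∈ {1, 4}) = 0.600.
Σ U·P over the event = 2·(0.075) + 2·(0.125) + 5·(0.125) + 5·(0.125) + 6·(0.125) + 9·(0.025) = 2.625.
E[U | V ∈ {1, 4}] = (2.625) / (0.600) = 4.3750.

4.3750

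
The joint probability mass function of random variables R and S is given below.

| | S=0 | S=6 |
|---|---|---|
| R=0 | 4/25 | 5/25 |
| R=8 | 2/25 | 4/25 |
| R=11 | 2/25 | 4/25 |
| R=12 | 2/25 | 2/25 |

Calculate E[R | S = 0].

P(S = 0) = 2/5.
Summing R·P(R=x,S=y) over the conditioning event gives 62/25.
E[R | S = 0] = (62/25) / (2/5) = 31/5.

31/5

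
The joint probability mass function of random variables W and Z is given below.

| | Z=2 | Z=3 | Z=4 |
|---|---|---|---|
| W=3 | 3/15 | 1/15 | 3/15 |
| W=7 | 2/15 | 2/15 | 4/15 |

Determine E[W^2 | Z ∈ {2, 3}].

P(Z ∈ {2, 3}) = 8/15.
Σ W^2·P over the event = 9·(3/15) + 9·(1/15) + 49·(2/15) + 49·(2/15) = 232/15.
E[W^2 | Z ∈ {2, 3}] = (232/15) / (8/15) = 29.

29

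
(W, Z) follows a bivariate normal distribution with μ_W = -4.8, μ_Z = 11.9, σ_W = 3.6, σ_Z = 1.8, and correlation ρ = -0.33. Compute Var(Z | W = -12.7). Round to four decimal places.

For a bivariate normal, Var(Z | W=x) = σ_Z²(1 − ρ²).
Var(Z | W=-12.7) = (1.8)²·(1 − (-0.33)²) = 3.24·0.8911 = 2.8872.

2.8872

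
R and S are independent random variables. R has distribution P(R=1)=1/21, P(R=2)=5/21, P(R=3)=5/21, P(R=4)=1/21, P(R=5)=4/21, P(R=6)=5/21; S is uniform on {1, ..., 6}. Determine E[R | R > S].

P(R > S) = 59/126.
Summing R·P(x,y) over outcomes with R > S gives 47/21.
E[R | R > S] = (47/21) / (59/126) = 282/59.

282/59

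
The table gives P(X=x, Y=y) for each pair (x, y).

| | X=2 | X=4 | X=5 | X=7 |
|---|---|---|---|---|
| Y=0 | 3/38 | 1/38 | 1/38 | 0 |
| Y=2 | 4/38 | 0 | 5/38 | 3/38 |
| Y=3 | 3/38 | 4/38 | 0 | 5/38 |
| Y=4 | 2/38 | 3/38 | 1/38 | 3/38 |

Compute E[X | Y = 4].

14/3

P(Y = 4) = 9/38.
Summing X·P(X=x,Y=y) over the conditioning event gives 21/19.
E[X | Y = 4] = (21/19) / (9/38) = 14/3.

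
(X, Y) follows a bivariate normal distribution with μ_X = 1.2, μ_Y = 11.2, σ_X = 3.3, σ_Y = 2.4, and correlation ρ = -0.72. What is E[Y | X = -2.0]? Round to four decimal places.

12.8756

E[Y | X=x] = μ_Y + ρ(σ_Y/σ_X)(x − μ_X) for jointly normal variables.
E[Y | X=-2.0] = 11.2 + (-0.72)·(2.4/3.3)·(-2.0 − (1.2)) = 11.2 + (-0.52364)·(-3.2) = 12.8756.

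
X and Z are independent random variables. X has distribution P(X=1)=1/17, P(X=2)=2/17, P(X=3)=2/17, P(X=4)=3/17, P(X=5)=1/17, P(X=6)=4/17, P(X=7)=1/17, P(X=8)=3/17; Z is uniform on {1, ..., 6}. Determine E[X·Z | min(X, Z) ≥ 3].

351/14

P(min(X, Z) ≥ 3) = 28/51.
Summing XZ·P(x,y) over outcomes with min(X, Z) ≥ 3 gives 234/17.
E[X·Z | min(X, Z) ≥ 3] = (234/17) / (28/51) = 351/14.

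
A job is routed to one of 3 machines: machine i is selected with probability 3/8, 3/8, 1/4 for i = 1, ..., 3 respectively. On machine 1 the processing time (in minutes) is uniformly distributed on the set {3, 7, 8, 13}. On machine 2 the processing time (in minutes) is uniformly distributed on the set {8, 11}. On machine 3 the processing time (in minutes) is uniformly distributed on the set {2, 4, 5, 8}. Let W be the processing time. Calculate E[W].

E[W | machine 1] = (3+7+8+13)/4 = 31/4.
E[W | machine 2] = (8+11)/2 = 19/2.
E[W | machine 3] = (2+4+5+8)/4 = 19/4.
E[W] = (3/8)·(31/4) + (3/8)·(19/2) + (1/4)·(19/4) = 245/32.

245/32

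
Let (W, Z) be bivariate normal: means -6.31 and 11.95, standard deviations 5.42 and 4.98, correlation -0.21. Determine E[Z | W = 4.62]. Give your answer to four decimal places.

The regression of Z on W has slope ρ·σ_Z/σ_W and passes through (μ_W, μ_Z).
E[Z | W=4.62] = 11.95 + (-0.21)·(4.98/5.42)·(4.62 − (-6.31)) = 11.95 + (-0.192952)·(10.93) = 9.8410.

9.8410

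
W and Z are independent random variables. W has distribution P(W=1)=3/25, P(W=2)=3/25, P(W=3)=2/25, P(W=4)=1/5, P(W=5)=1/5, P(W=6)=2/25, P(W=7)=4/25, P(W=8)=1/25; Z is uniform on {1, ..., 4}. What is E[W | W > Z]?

P(W > Z) = 7/10.
Summing W·P(x,y) over outcomes with W > Z gives 37/10.
E[W | W > Z] = (37/10) / (7/10) = 37/7.

37/7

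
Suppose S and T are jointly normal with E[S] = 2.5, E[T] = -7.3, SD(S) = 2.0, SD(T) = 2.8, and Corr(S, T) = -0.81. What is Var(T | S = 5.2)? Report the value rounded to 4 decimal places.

The conditional variance in a bivariate normal is σ_T²(1 − ρ²), independent of x.
Var(T | S=5.2) = (2.8)²·(1 − (-0.81)²) = 7.84·0.3439 = 2.6962.

2.6962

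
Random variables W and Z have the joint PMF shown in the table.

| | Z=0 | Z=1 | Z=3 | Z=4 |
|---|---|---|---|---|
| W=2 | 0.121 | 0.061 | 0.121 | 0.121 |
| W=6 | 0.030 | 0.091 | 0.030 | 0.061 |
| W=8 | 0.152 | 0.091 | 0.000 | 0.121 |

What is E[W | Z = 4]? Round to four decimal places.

5.2013

P(Z = 4) = 0.303.
Σ W·P over the event = 2·(0.121) + 6·(0.061) + 8·(0.121) = 1.576.
E[W | Z = 4] = (1.576) / (0.303) = 5.2013.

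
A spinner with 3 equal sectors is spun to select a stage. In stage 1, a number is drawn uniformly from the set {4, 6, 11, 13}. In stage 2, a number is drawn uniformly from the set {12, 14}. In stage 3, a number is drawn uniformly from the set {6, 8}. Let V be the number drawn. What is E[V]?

E[V | stage 1] = (4+6+11+13)/4 = 17/2.
E[V | stage 2] = (12+14)/2 = 13.
E[V | stage 3] = (6+8)/2 = 7.
By the law of total expectation,
E[V] = (1/3)·(17/2) + (1/3)·(13) + (1/3)·(7) = 19/2.

19/2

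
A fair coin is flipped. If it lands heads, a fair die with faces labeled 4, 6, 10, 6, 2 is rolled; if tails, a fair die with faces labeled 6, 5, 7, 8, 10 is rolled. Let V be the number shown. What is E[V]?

32/5

E[V | heads] = (4+6+10+6+2)/5 = 28/5.
E[V | tails] = (6+5+7+8+10)/5 = 36/5.
By the law of total expectation,
E[V] = (1/2)·(28/5) + (1/2)·(36/5) = 32/5.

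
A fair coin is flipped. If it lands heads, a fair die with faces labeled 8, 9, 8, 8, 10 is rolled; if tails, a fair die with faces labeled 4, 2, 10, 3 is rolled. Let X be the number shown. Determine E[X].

E[X | heads] = (8+9+8+8+10)/5 = 43/5.
E[X | tails] = (4+2+10+3)/4 = 19/4.
By the law of total expectation,
E[X] = (1/2)·(43/5) + (1/2)·(19/4) = 267/40.

267/40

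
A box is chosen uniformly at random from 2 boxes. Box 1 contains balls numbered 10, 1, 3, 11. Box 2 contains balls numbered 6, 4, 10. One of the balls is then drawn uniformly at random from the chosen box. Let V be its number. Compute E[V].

155/24

E[V | box 1] = (10+1+3+11)/4 = 25/4.
E[V | box 2] = (6+4+10)/3 = 20/3.
E[V] = (1/2)·(25/4) + (1/2)·(20/3) = 155/24.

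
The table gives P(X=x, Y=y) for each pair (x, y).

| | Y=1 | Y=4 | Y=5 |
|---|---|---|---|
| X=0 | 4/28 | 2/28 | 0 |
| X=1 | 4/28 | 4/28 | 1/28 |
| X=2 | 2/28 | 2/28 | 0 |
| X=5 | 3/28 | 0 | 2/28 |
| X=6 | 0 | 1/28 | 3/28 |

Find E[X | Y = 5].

P(Y = 5) = 3/14.
Σ X·P over the event = 1·(1/28) + 5·(2/28) + 6·(3/28) = 29/28.
E[X | Y = 5] = (29/28) / (3/14) = 29/6.

29/6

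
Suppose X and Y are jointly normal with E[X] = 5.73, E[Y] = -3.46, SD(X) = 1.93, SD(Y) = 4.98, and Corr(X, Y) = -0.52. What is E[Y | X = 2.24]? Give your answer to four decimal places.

For a bivariate normal, E[Y | X=x] = μ_Y + ρ·(σ_Y/σ_X)·(x − μ_X).
E[Y | X=2.24] = -3.46 + (-0.52)·(4.98/1.93)·(2.24 − (5.73)) = -3.46 + (-1.34176)·(-3.49) = 1.2227.

1.2227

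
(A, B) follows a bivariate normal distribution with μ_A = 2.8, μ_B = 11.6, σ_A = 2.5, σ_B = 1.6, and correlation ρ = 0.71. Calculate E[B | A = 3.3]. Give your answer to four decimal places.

11.8272

The regression of B on A has slope ρ·σ_B/σ_A and passes through (μ_A, μ_B).
E[B | A=3.3] = 11.6 + (0.71)·(1.6/2.5)·(3.3 − (2.8)) = 11.6 + (0.4544)·(0.5) = 11.8272.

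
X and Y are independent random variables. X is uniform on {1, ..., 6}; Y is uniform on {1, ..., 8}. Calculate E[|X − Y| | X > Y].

7/3

P(X > Y) = 5/16.
Summing |X−Y|·P(x,y) over outcomes with X > Y gives 35/48.
E[|X − Y| | X > Y] = (35/48) / (5/16) = 7/3.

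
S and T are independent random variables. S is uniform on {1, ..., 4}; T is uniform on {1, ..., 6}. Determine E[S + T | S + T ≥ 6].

P(S + T ≥ 6) = 7/12.
Summing (S+T)·P(x,y) over outcomes with S + T ≥ 6 gives 13/3.
E[S + T | S + T ≥ 6] = (13/3) / (7/12) = 52/7.

52/7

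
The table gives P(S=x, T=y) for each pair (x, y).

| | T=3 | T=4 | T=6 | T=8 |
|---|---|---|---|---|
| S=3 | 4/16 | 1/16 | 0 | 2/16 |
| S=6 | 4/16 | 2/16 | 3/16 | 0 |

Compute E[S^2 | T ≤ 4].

261/11

P(T ≤ 4) = 11/16.
Σ S^2·P over the event = 9·(4/16) + 9·(1/16) + 36·(4/16) + 36·(2/16) = 261/16.
E[S^2 | T ≤ 4] = (261/16) / (11/16) = 261/11.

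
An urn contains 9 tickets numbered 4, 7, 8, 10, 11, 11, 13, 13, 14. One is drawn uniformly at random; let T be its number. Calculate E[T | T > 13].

14

P(T > 13) = 1/9.
Σ over the event: 14·1/9 = 14/9.
E[T | T > 13] = (14/9) / (1/9) = 14.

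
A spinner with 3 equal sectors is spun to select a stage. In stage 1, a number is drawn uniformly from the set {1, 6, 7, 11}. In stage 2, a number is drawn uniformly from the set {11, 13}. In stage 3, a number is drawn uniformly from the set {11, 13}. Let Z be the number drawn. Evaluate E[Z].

121/12

E[Z | stage 1] = (1+6+7+11)/4 = 25/4.
E[Z | stage 2] = (11+13)/2 = 12.
E[Z | stage 3] = (11+13)/2 = 12.
E[Z] = (1/3)·(25/4) + (1/3)·(12) + (1/3)·(12) = 121/12.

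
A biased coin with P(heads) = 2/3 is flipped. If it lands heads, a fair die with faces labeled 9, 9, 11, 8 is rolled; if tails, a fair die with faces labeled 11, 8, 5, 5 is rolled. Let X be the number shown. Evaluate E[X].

E[X | heads] = (9+9+11+8)/4 = 37/4.
E[X | tails] = (11+8+5+5)/4 = 29/4.
By the law of total expectation,
E[X] = (2/3)·(37/4) + (1/3)·(29/4) = 103/12.

103/12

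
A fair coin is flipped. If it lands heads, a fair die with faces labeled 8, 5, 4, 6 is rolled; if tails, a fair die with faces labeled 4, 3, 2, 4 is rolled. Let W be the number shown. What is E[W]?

9/2

E[W | heads] = (8+5+4+6)/4 = 23/4.
E[W | tails] = (4+3+2+4)/4 = 13/4.
E[W] = (1/2)·(23/4) + (1/2)·(13/4) = 9/2.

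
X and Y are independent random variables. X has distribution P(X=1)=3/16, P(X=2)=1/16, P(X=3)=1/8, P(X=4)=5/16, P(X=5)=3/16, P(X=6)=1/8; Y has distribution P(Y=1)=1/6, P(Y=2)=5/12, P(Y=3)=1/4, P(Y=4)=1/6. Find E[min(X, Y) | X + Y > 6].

P(X + Y > 6) = 83/192.
Summing min(X,Y)·P(x,y) over outcomes with X + Y > 6 gives 59/48.
E[min(X, Y) | X + Y > 6] = (59/48) / (83/192) = 236/83.

236/83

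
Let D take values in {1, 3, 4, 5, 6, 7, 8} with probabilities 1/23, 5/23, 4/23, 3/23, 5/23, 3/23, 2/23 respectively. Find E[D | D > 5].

67/10

P(D > 5) = 10/23.
Σ over the event: 6·5/23 + 7·3/23 + 8·2/23 = 67/23.
E[D | D > 5] = (67/23) / (10/23) = 67/10.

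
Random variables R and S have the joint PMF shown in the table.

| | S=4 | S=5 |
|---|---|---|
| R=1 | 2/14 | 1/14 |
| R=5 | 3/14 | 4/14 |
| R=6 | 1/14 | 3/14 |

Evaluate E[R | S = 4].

23/6

P(S = 4) = 3/7.
Summing R·P(R=x,S=y) over the conditioning event gives 23/14.
E[R | S = 4] = (23/14) / (3/7) = 23/6.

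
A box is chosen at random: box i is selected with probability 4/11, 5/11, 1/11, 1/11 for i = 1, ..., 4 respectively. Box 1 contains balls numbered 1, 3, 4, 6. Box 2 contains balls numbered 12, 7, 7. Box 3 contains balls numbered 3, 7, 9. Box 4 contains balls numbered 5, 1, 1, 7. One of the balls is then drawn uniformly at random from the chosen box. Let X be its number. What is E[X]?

E[X | box 1] = (1+3+4+6)/4 = 7/2.
E[X | box 2] = (12+7+7)/3 = 26/3.
E[X | box 3] = (3+7+9)/3 = 19/3.
E[X | box 4] = (5+1+1+7)/4 = 7/2.
E[X] = (4/11)·(7/2) + (5/11)·(26/3) + (1/11)·(19/3) + (1/11)·(7/2) = 403/66.

403/66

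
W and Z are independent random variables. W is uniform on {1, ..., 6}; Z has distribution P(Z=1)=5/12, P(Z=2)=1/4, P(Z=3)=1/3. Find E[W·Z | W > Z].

388/49

P(W > Z) = 49/72.
Summing WZ·P(x,y) over outcomes with W > Z gives 97/18.
E[W·Z | W > Z] = (97/18) / (49/72) = 388/49.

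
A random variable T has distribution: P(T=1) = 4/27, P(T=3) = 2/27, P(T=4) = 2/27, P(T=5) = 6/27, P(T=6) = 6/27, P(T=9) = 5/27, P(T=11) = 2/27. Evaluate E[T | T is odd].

P(T is odd) = 19/27.
Σ over the event: 1·4/27 + 3·2/27 + 5·2/9 + 9·5/27 + 11·2/27 = 107/27.
E[T | T is odd] = (107/27) / (19/27) = 107/19.

107/19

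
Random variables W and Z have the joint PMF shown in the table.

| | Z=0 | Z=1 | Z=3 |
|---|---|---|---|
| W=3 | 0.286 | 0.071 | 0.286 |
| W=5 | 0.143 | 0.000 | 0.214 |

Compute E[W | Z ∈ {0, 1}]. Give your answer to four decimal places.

3.5720

P(Z ∈ {0, 1}) = 0.500.
Σ W·P over the event = 3·(0.286) + 3·(0.071) + 5·(0.143) = 1.786.
E[W | Z ∈ {0, 1}] = (1.786) / (0.500) = 3.5720.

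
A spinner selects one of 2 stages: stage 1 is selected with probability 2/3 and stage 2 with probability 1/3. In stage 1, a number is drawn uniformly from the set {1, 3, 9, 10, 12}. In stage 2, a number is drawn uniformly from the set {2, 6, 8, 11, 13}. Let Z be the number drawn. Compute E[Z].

22/3

E[Z | stage 1] = (1+3+9+10+12)/5 = 7.
E[Z | stage 2] = (2+6+8+11+13)/5 = 8.
By the law of total expectation,
E[Z] = (2/3)·(7) + (1/3)·(8) = 22/3.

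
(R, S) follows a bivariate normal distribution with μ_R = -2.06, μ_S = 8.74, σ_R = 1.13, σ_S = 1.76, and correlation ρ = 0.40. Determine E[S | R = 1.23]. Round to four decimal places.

The regression of S on R has slope ρ·σ_S/σ_R and passes through (μ_R, μ_S).
E[S | R=1.23] = 8.74 + (0.40)·(1.76/1.13)·(1.23 − (-2.06)) = 8.74 + (0.62301)·(3.29) = 10.7897.

10.7897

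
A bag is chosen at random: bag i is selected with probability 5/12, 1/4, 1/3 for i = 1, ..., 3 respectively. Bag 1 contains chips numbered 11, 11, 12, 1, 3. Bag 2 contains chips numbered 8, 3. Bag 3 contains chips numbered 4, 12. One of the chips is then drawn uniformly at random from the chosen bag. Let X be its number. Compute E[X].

173/24

E[X | bag 1] = (11+11+12+1+3)/5 = 38/5.
E[X | bag 2] = (8+3)/2 = 11/2.
E[X | bag 3] = (4+12)/2 = 8.
By the law of total expectation,
E[X] = (5/12)·(38/5) + (1/4)·(11/2) + (1/3)·(8) = 173/24.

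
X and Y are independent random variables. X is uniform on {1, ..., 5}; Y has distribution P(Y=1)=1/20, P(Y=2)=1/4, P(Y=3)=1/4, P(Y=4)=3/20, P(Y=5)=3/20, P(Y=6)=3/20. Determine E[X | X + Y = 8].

P(X + Y = 8) = 7/50.
Summing X·P(x,y) over outcomes with X + Y = 8 gives 13/25.
E[X | X + Y = 8] = (13/25) / (7/50) = 26/7.

26/7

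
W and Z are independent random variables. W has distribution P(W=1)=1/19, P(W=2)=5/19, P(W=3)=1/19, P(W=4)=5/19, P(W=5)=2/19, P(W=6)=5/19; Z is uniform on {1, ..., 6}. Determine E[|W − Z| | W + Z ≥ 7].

155/74

P(W + Z ≥ 7) = 37/57.
Summing |W−Z|·P(x,y) over outcomes with W + Z ≥ 7 gives 155/114.
E[|W − Z| | W + Z ≥ 7] = (155/114) / (37/57) = 155/74.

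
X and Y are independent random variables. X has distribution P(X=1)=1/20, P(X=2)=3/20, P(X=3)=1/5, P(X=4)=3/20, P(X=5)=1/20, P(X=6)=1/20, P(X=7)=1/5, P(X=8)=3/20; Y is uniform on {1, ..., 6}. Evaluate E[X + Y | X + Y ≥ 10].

448/39

P(X + Y ≥ 10) = 13/40.
Summing (X+Y)·P(x,y) over outcomes with X + Y ≥ 10 gives 56/15.
E[X + Y | X + Y ≥ 10] = (56/15) / (13/40) = 448/39.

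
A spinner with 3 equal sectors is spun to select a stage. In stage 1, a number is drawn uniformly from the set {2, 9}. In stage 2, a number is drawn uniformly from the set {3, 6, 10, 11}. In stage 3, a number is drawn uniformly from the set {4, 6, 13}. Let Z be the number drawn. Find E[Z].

62/9

E[Z | stage 1] = (2+9)/2 = 11/2.
E[Z | stage 2] = (3+6+10+11)/4 = 15/2.
E[Z | stage 3] = (4+6+13)/3 = 23/3.
By the law of total expectation,
E[Z] = (1/3)·(11/2) + (1/3)·(15/2) + (1/3)·(23/3) = 62/9.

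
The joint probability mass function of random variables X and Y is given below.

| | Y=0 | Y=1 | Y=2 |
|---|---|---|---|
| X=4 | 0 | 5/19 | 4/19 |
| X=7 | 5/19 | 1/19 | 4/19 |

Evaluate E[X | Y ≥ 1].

71/14

P(Y ≥ 1) = 14/19.
Summing X·P(X=x,Y=y) over the conditioning event gives 71/19.
E[X | Y ≥ 1] = (71/19) / (14/19) = 71/14.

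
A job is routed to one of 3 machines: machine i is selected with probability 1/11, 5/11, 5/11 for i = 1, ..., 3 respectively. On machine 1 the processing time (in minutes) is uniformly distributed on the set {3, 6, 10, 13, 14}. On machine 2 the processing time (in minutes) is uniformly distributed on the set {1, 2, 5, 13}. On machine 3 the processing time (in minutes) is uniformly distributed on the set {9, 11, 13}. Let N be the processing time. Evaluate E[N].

E[N | machine 1] = (3+6+10+13+14)/5 = 46/5.
E[N | machine 2] = (1+2+5+13)/4 = 21/4.
E[N | machine 3] = (9+11+13)/3 = 11.
By the law of total expectation,
E[N] = (1/11)·(46/5) + (5/11)·(21/4) + (5/11)·(11) = 1809/220.

1809/220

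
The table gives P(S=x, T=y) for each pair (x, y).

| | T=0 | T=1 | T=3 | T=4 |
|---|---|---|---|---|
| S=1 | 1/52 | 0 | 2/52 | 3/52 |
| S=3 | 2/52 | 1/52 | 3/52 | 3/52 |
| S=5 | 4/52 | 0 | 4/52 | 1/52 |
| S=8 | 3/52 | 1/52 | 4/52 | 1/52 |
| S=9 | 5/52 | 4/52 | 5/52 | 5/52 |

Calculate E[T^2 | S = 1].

11

P(S = 1) = 3/26.
Summing T^2·P(S=x,T=y) over the conditioning event gives 33/26.
E[T^2 | S = 1] = (33/26) / (3/26) = 11.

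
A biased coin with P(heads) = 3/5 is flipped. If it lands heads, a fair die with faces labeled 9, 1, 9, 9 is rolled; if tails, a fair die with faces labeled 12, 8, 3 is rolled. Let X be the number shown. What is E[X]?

E[X | heads] = (9+1+9+9)/4 = 7.
E[X | tails] = (12+8+3)/3 = 23/3.
By the law of total expectation,
E[X] = (3/5)·(7) + (2/5)·(23/3) = 109/15.

109/15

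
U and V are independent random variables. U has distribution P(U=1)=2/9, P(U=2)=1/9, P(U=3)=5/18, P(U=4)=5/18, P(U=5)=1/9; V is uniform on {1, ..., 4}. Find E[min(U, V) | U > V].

67/35

P(U > V) = 35/72.
Summing min(U,V)·P(x,y) over outcomes with U > V gives 67/72.
E[min(U, V) | U > V] = (67/72) / (35/72) = 67/35.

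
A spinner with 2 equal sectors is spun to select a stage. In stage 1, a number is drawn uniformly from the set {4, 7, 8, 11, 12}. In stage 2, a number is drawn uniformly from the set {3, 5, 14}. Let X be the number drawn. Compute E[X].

E[X | stage 1] = (4+7+8+11+12)/5 = 42/5.
E[X | stage 2] = (3+5+14)/3 = 22/3.
E[X] = (1/2)·(42/5) + (1/2)·(22/3) = 118/15.

118/15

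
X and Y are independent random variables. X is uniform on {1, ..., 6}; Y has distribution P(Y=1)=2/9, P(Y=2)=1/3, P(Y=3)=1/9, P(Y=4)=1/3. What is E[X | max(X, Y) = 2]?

13/8

P(max(X, Y) = 2) = 4/27.
Summing X·P(x,y) over outcomes with max(X, Y) = 2 gives 13/54.
E[X | max(X, Y) = 2] = (13/54) / (4/27) = 13/8.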